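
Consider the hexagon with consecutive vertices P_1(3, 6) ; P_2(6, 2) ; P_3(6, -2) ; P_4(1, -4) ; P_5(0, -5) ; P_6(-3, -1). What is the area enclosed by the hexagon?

55.5

Apply the shoelace (surveyor's) formula: 2A = Σ (x_i·y_{i+1} − x_{i+1}·y_i), indices taken mod 6.
Cross-terms: -30, -24, -22, -5, -15, -15  ⇒  Σ = -111
Area = |Σ|/2 = 55.5.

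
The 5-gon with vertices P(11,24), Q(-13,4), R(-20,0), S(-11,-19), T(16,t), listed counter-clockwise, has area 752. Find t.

The doubled signed area Σ (x_i y_{i+1} − x_{i+1} y_i) is linear in t.
With t=0 it equals 1504; the coefficient of t is -22 (from the two edges through T).
So -22·t + 1504 = 2·752 = 1504 ⇒ t = 0.

0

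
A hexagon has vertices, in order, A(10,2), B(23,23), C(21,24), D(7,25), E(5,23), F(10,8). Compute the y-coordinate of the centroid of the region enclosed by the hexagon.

Apply the shoelace (surveyor's) formula. First the cross-terms c_i = x_i·y_{i+1} − x_{i+1}·y_i:
  184, 69, 357, 36, -190, -60  ⇒  2A = 396, A = 198.
Then Σ (y_i + y_{i+1})·c_i = 20574, so ȳ = 20574 / (6·198) = 381/22.

381/22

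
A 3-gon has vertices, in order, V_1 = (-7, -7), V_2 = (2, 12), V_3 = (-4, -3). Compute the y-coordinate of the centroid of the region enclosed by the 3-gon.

Apply Gauss's area formula. First the cross-terms c_i = x_i·y_{i+1} − x_{i+1}·y_i:
  -70, 42, 7  ⇒  2A = -21, A = -10.5.
Then Σ (y_i + y_{i+1})·c_i = -42, so ȳ = -42 / (6·(-10.5)) = 2/3.

2/3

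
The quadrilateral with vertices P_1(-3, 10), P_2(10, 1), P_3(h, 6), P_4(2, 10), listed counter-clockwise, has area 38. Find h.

The doubled signed area Σ (x_i y_{i+1} − x_{i+1} y_i) is linear in h.
With h=0 it equals -5; the coefficient of h is 9 (from the two edges through P_3).
So 9·h + -5 = 2·38 = 76 ⇒ h = 9.

9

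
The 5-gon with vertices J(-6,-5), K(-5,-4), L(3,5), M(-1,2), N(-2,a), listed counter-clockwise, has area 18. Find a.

5

The doubled signed area Σ (x_i y_{i+1} − x_{i+1} y_i) is linear in a.
With a=0 it equals 11; the coefficient of a is 5 (from the two edges through N).
So 5·a + 11 = 2·18 = 36 ⇒ a = 5.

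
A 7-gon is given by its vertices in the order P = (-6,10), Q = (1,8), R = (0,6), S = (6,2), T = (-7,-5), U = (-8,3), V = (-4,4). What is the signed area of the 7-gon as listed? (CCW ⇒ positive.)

Apply the shoelace (surveyor's) formula: 2A = Σ (x_i·y_{i+1} − x_{i+1}·y_i), indices taken mod 7.
Cross-terms: -58, 6, -36, -16, -61, -20, -16  ⇒  Σ = -201
Signed area = Σ/2 = -100.5 (negative ⇒ clockwise traversal).

-100.5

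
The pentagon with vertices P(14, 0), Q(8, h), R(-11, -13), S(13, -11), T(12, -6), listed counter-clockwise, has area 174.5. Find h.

1

Write out the shoelace sum; only the two edges meeting at Q involve h:
2·Area = [(14·h − 8·0) + (8·(-13) − (-11)·h)] + 428
       = 25·h + 324 = 349
⇒ h = 1.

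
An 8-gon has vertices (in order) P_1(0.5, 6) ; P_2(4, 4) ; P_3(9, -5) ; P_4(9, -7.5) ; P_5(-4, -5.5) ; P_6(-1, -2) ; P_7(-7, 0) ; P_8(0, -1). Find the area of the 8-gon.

Apply Gauss's area formula: 2A = Σ (x_i·y_{i+1} − x_{i+1}·y_i), indices taken mod 8.
Σ = (-22) + (-56) + (-22.5) + (-79.5) + (2.5) + (-14) + (7) + (0.5) = -184
Area = |Σ|/2 = 92.

92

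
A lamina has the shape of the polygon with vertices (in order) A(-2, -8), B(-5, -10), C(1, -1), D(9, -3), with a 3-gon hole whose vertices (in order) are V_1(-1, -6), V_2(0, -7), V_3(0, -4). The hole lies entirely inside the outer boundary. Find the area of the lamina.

Outer boundary:
Apply the shoelace formula: 2A = Σ (x_i·y_{i+1} − x_{i+1}·y_i), indices taken mod 4.
Cross-terms: -20, 15, 6, -78  ⇒  Σ = -77
Area = |Σ|/2 = 38.5.
Hole:
Apply the shoelace (surveyor's) formula: 2A = Σ (x_i·y_{i+1} − x_{i+1}·y_i), indices taken mod 3.
V_1→V_2: (-1)(-7) − (0)(-6) = 7
V_2→V_3: (0)(-4) − (0)(-7) = 0
V_3→V_1: (0)(-6) − (-1)(-4) = -4
Σ = 3
Area = |Σ|/2 = 1.5.
Net area = 38.5 − 1.5 = 37.

37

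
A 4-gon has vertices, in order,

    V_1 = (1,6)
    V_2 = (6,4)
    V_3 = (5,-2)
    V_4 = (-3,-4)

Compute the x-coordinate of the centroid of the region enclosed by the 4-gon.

Apply Gauss's area formula. First the cross-terms c_i = x_i·y_{i+1} − x_{i+1}·y_i:
  -32, -32, -26, -14  ⇒  2A = -104, A = -52.
Then Σ (x_i + x_{i+1})·c_i = -600, so x̄ = -600 / (6·(-52)) = 25/13.

25/13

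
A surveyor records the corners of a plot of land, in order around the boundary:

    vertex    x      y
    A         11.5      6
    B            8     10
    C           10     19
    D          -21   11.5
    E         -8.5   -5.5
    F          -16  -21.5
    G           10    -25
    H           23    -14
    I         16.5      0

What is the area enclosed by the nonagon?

Apply Gauss's area formula: 2A = Σ (x_i·y_{i+1} − x_{i+1}·y_i), indices taken mod 9.
A→B: (11.5)(10) − (8)(6) = 67
B→C: (8)(19) − (10)(10) = 52
C→D: (10)(11.5) − (-21)(19) = 514
D→E: (-21)(-5.5) − (-8.5)(11.5) = 213.25
E→F: (-8.5)(-21.5) − (-16)(-5.5) = 94.75
F→G: (-16)(-25) − (10)(-21.5) = 615
G→H: (10)(-14) − (23)(-25) = 435
H→I: (23)(0) − (16.5)(-14) = 231
I→A: (16.5)(6) − (11.5)(0) = 99
Σ = 2321
Area = |Σ|/2 = 1160.5.

1160.5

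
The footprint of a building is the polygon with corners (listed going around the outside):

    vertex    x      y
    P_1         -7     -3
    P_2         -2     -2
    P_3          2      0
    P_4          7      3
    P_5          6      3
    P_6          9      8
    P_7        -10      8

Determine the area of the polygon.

Apply the surveyor's formula: 2A = Σ (x_i·y_{i+1} − x_{i+1}·y_i), indices taken mod 7.
Σ = (8) + (4) + (6) + (3) + (21) + (152) + (86) = 280
Area = |Σ|/2 = 140.

140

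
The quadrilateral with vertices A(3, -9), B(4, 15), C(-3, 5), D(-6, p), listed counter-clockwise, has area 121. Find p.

-2

Write out the shoelace sum; only the two edges meeting at D involve p:
2·Area = [((-3)·p − (-6)·5) + ((-6)·(-9) − 3·p)] + 146
       = -6·p + 230 = 242
⇒ p = -2.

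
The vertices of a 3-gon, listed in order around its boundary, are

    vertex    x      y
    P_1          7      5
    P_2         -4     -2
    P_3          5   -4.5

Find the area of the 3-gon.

45.25

Apply the shoelace formula: 2A = Σ (x_i·y_{i+1} − x_{i+1}·y_i), indices taken mod 3.
Σ = (6) + (28) + (56.5) = 90.5
Area = |Σ|/2 = 45.25.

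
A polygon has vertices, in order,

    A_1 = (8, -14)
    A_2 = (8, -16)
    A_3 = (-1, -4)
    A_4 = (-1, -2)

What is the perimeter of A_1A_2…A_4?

|A_1A_2| = √((0)² + (-2)²) = √4 = 2
|A_2A_3| = √((-9)² + (12)²) = √225 = 15
|A_3A_4| = √((0)² + (2)²) = √4 = 2
|A_4A_1| = √((9)² + (-12)²) = √225 = 15
Perimeter = 2 + 15 + 2 + 15 = 34.

34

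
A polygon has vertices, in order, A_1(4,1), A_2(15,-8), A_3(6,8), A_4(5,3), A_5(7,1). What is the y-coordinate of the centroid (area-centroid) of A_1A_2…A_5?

Apply the shoelace (surveyor's) formula. First the cross-terms c_i = x_i·y_{i+1} − x_{i+1}·y_i:
  -47, 168, -22, -16, 3  ⇒  2A = 86, A = 43.
Then Σ (y_i + y_{i+1})·c_i = 29, so ȳ = 29 / (6·43) = 29/258.

29/258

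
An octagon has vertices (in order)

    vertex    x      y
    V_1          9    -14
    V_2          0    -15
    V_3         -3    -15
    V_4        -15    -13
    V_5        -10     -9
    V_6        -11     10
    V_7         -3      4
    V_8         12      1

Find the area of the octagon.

401

Σ = (-135) + (-45) + (-186) + (5) + (-199) + (-14) + (-51) + (-177) = -802
Area = |Σ|/2 = 401.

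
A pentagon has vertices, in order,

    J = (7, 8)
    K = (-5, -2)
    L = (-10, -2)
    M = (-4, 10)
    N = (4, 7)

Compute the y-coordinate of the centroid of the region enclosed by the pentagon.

231/59

Apply Gauss's area formula. First the cross-terms c_i = x_i·y_{i+1} − x_{i+1}·y_i:
  26, -10, -108, -68, -17  ⇒  2A = -177, A = -88.5.
Then Σ (y_i + y_{i+1})·c_i = -2079, so ȳ = -2079 / (6·(-88.5)) = 231/59.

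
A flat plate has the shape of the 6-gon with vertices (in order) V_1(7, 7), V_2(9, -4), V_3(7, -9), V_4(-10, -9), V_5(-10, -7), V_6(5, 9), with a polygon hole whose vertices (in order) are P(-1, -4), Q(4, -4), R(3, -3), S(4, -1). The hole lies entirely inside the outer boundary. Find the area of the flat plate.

Outer boundary:
Apply the shoelace formula: 2A = Σ (x_i·y_{i+1} − x_{i+1}·y_i), indices taken mod 6.
V_1→V_2: (7)(-4) − (9)(7) = -91
V_2→V_3: (9)(-9) − (7)(-4) = -53
V_3→V_4: (7)(-9) − (-10)(-9) = -153
V_4→V_5: (-10)(-7) − (-10)(-9) = -20
V_5→V_6: (-10)(9) − (5)(-7) = -55
V_6→V_1: (5)(7) − (7)(9) = -28
Σ = -400
Area = |Σ|/2 = 200.
Hole:
Apply the shoelace formula: 2A = Σ (x_i·y_{i+1} − x_{i+1}·y_i), indices taken mod 4.
Σ = (20) + (0) + (9) + (-17) = 12
Area = |Σ|/2 = 6.
Net area = 200 − 6 = 194.

194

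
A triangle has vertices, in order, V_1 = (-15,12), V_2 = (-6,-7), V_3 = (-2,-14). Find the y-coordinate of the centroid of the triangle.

-3

Apply the surveyor's formula. First the cross-terms c_i = x_i·y_{i+1} − x_{i+1}·y_i:
  177, 70, -234  ⇒  2A = 13, A = 6.5.
Then Σ (y_i + y_{i+1})·c_i = -117, so ȳ = -117 / (6·6.5) = -3.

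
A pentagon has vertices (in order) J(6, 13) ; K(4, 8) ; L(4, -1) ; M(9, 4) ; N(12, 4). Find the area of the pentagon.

Apply the shoelace formula: 2A = Σ (x_i·y_{i+1} − x_{i+1}·y_i), indices taken mod 5.
J→K: (6)(8) − (4)(13) = -4
K→L: (4)(-1) − (4)(8) = -36
L→M: (4)(4) − (9)(-1) = 25
M→N: (9)(4) − (12)(4) = -12
N→J: (12)(13) − (6)(4) = 132
Σ = 105
Area = |Σ|/2 = 52.5.

52.5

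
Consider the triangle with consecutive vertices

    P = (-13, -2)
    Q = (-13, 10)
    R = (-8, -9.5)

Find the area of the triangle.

30

Apply the shoelace formula: 2A = Σ (x_i·y_{i+1} − x_{i+1}·y_i), indices taken mod 3.
Cross-terms: -156, 203.5, -107.5  ⇒  Σ = -60
Area = |Σ|/2 = 30.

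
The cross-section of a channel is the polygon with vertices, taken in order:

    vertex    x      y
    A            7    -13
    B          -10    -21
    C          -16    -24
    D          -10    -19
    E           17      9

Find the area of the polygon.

Apply the surveyor's formula: 2A = Σ (x_i·y_{i+1} − x_{i+1}·y_i), indices taken mod 5.
Σ = (-277) + (-96) + (64) + (233) + (-284) = -360
Area = |Σ|/2 = 180.

180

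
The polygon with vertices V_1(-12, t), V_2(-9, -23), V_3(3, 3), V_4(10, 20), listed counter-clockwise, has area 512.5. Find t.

Write out the shoelace sum; only the two edges meeting at V_1 involve t:
2·Area = [(10·t − (-12)·20) + ((-12)·(-23) − (-9)·t)] + 72
       = 19·t + 588 = 1025
⇒ t = 23.

23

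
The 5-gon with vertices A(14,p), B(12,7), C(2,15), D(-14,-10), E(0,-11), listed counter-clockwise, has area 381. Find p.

0

Write out the shoelace sum; only the two edges meeting at A involve p:
2·Area = [(0·p − 14·(-11)) + (14·7 − 12·p)] + 510
       = -12·p + 762 = 762
⇒ p = 0.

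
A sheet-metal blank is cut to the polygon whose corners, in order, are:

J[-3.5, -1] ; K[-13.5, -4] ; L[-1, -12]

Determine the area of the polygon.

58.75

Apply the surveyor's formula: 2A = Σ (x_i·y_{i+1} − x_{i+1}·y_i), indices taken mod 3.
Σ = (0.5) + (158) + (-41) = 117.5
Area = |Σ|/2 = 58.75.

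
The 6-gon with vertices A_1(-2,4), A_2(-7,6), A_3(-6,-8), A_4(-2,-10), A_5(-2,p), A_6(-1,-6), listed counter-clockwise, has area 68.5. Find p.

-9

Write out the shoelace sum; only the two edges meeting at A_5 involve p:
2·Area = [((-2)·p − (-2)·(-10)) + ((-2)·(-6) − (-1)·p)] + 136
       = -1·p + 128 = 137
⇒ p = -9.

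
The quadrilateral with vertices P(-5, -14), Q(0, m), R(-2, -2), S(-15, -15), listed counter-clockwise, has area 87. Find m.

The doubled signed area Σ (x_i y_{i+1} − x_{i+1} y_i) is linear in m.
With m=0 it equals 135; the coefficient of m is -3 (from the two edges through Q).
So -3·m + 135 = 2·87 = 174 ⇒ m = -13.

-13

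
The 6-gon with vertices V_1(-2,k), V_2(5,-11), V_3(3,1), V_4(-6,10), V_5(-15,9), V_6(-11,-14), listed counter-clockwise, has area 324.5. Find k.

Write out the shoelace sum; only the two edges meeting at V_1 involve k:
2·Area = [((-11)·k − (-2)·(-14)) + ((-2)·(-11) − 5·k)] + 479
       = -16·k + 473 = 649
⇒ k = -11.

-11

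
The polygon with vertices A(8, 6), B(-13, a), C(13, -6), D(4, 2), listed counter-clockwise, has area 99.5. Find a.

The doubled signed area Σ (x_i y_{i+1} − x_{i+1} y_i) is linear in a.
With a=0 it equals 214; the coefficient of a is -5 (from the two edges through B).
So -5·a + 214 = 2·99.5 = 199 ⇒ a = 3.

3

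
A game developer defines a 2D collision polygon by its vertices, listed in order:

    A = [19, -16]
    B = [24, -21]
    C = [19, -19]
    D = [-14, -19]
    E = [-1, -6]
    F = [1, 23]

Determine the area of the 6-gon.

552

Apply the shoelace (surveyor's) formula: 2A = Σ (x_i·y_{i+1} − x_{i+1}·y_i), indices taken mod 6.
Σ = (-15) + (-57) + (-627) + (65) + (-17) + (-453) = -1104
Area = |Σ|/2 = 552.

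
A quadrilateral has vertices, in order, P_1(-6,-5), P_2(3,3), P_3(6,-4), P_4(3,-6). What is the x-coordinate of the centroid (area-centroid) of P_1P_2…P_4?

1

Apply Gauss's area formula. First the cross-terms c_i = x_i·y_{i+1} − x_{i+1}·y_i:
  -3, -30, -24, -51  ⇒  2A = -108, A = -54.
Then Σ (x_i + x_{i+1})·c_i = -324, so x̄ = -324 / (6·(-54)) = 1.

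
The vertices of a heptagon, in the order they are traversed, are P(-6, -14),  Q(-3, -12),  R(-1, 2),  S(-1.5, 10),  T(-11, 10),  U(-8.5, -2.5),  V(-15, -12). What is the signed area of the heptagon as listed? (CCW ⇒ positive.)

Apply the shoelace (surveyor's) formula: 2A = Σ (x_i·y_{i+1} − x_{i+1}·y_i), indices taken mod 7.
Σ = (30) + (-18) + (-7) + (95) + (112.5) + (64.5) + (138) = 415
Signed area = Σ/2 = 207.5 (positive ⇒ counter-clockwise traversal).

207.5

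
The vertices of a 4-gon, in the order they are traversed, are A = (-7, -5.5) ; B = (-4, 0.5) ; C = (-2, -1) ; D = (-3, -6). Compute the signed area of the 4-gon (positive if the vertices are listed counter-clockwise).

Apply the shoelace formula: 2A = Σ (x_i·y_{i+1} − x_{i+1}·y_i), indices taken mod 4.
A→B: (-7)(0.5) − (-4)(-5.5) = -25.5
B→C: (-4)(-1) − (-2)(0.5) = 5
C→D: (-2)(-6) − (-3)(-1) = 9
D→A: (-3)(-5.5) − (-7)(-6) = -25.5
Σ = -37
Signed area = Σ/2 = -18.5 (negative ⇒ clockwise traversal).

-18.5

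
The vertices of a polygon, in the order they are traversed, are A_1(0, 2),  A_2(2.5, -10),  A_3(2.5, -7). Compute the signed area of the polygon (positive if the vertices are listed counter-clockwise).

3.75

Apply the shoelace formula: 2A = Σ (x_i·y_{i+1} − x_{i+1}·y_i), indices taken mod 3.
A_1→A_2: (0)(-10) − (2.5)(2) = -5
A_2→A_3: (2.5)(-7) − (2.5)(-10) = 7.5
A_3→A_1: (2.5)(2) − (0)(-7) = 5
Σ = 7.5
Signed area = Σ/2 = 3.75 (positive ⇒ counter-clockwise traversal).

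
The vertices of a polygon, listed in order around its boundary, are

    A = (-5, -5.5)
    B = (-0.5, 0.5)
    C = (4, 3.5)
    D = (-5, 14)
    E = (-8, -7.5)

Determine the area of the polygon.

110.25

Σ = (-5.25) + (-3.75) + (73.5) + (149.5) + (6.5) = 220.5
Area = |Σ|/2 = 110.25.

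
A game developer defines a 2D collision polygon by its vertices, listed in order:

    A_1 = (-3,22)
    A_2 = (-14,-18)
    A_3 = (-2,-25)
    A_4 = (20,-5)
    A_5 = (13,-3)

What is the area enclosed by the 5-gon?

734

Apply the shoelace formula: 2A = Σ (x_i·y_{i+1} − x_{i+1}·y_i), indices taken mod 5.
Σ = (362) + (314) + (510) + (5) + (277) = 1468
Area = |Σ|/2 = 734.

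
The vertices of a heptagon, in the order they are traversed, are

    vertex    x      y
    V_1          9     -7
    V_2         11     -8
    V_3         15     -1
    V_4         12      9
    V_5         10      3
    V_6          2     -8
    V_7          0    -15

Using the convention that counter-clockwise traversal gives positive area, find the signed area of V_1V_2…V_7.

Apply the shoelace formula: 2A = Σ (x_i·y_{i+1} − x_{i+1}·y_i), indices taken mod 7.
Σ = (5) + (109) + (147) + (-54) + (-86) + (-30) + (135) = 226
Signed area = Σ/2 = 113 (positive ⇒ counter-clockwise traversal).

113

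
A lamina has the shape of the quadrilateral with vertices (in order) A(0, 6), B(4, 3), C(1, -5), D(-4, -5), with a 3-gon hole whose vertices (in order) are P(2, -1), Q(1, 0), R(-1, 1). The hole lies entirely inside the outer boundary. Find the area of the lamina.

Outer boundary:
Σ = (-24) + (-23) + (-25) + (-24) = -96
Area = |Σ|/2 = 48.
Hole:
Apply Gauss's area formula: 2A = Σ (x_i·y_{i+1} − x_{i+1}·y_i), indices taken mod 3.
Σ = (1) + (1) + (-1) = 1
Area = |Σ|/2 = 0.5.
Net area = 48 − 0.5 = 47.5.

47.5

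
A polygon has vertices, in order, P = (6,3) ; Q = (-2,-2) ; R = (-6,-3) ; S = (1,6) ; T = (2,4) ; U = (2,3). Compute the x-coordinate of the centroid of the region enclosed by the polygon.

-61/201

Apply Gauss's area formula. First the cross-terms c_i = x_i·y_{i+1} − x_{i+1}·y_i:
  -6, -6, -33, -8, -2, -12  ⇒  2A = -67, A = -33.5.
Then Σ (x_i + x_{i+1})·c_i = 61, so x̄ = 61 / (6·(-33.5)) = -61/201.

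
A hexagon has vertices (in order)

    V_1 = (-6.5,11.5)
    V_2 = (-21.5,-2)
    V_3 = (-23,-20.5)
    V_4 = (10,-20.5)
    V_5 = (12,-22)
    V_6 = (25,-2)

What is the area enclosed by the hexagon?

Apply the shoelace formula: 2A = Σ (x_i·y_{i+1} − x_{i+1}·y_i), indices taken mod 6.
Σ = (260.25) + (394.75) + (676.5) + (26) + (526) + (274.5) = 2158
Area = |Σ|/2 = 1079.

1079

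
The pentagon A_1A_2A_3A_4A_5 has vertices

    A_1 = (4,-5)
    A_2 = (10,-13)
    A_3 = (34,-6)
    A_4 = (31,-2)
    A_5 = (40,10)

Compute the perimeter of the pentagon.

94

|A_1A_2| = √((6)² + (-8)²) = √100 = 10
|A_2A_3| = √((24)² + (7)²) = √625 = 25
|A_3A_4| = √((-3)² + (4)²) = √25 = 5
|A_4A_5| = √((9)² + (12)²) = √225 = 15
|A_5A_1| = √((-36)² + (-15)²) = √1521 = 39
Perimeter = 10 + 25 + 5 + 15 + 39 = 94.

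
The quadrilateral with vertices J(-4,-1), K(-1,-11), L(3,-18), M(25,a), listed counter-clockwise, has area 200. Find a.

The doubled signed area Σ (x_i y_{i+1} − x_{i+1} y_i) is linear in a.
With a=0 it equals 519; the coefficient of a is 7 (from the two edges through M).
So 7·a + 519 = 2·200 = 400 ⇒ a = -17.

-17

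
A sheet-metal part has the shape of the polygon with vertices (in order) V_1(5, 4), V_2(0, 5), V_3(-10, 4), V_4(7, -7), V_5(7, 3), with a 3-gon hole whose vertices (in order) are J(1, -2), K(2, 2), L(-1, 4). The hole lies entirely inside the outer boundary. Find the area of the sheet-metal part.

93

Outer boundary:
Apply the surveyor's formula: 2A = Σ (x_i·y_{i+1} − x_{i+1}·y_i), indices taken mod 5.
Σ = (25) + (50) + (42) + (70) + (13) = 200
Area = |Σ|/2 = 100.
Hole:
Apply the surveyor's formula: 2A = Σ (x_i·y_{i+1} − x_{i+1}·y_i), indices taken mod 3.
Σ = (6) + (10) + (-2) = 14
Area = |Σ|/2 = 7.
Net area = 100 − 7 = 93.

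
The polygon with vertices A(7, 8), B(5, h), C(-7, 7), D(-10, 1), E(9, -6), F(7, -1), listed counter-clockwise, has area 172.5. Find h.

The doubled signed area Σ (x_i y_{i+1} − x_{i+1} y_i) is linear in h.
With h=0 it equals 205; the coefficient of h is 14 (from the two edges through B).
So 14·h + 205 = 2·172.5 = 345 ⇒ h = 10.

10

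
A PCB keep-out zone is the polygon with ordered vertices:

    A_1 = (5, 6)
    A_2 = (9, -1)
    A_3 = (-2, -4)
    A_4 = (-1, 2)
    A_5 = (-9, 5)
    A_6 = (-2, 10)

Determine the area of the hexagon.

Apply Gauss's area formula: 2A = Σ (x_i·y_{i+1} − x_{i+1}·y_i), indices taken mod 6.
Σ = (-59) + (-38) + (-8) + (13) + (-80) + (-62) = -234
Area = |Σ|/2 = 117.

117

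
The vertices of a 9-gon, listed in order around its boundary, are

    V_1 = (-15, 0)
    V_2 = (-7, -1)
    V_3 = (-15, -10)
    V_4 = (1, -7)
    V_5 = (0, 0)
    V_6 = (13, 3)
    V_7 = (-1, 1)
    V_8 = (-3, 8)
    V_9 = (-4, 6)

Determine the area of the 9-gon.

V_1→V_2: (-15)(-1) − (-7)(0) = 15
V_2→V_3: (-7)(-10) − (-15)(-1) = 55
V_3→V_4: (-15)(-7) − (1)(-10) = 115
V_4→V_5: (1)(0) − (0)(-7) = 0
V_5→V_6: (0)(3) − (13)(0) = 0
V_6→V_7: (13)(1) − (-1)(3) = 16
V_7→V_8: (-1)(8) − (-3)(1) = -5
V_8→V_9: (-3)(6) − (-4)(8) = 14
V_9→V_1: (-4)(0) − (-15)(6) = 90
Σ = 300
Area = |Σ|/2 = 150.

150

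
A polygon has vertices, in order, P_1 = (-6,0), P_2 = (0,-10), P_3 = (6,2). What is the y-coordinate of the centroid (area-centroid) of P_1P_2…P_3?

Apply the shoelace formula. First the cross-terms c_i = x_i·y_{i+1} − x_{i+1}·y_i:
  60, 60, 12  ⇒  2A = 132, A = 66.
Then Σ (y_i + y_{i+1})·c_i = -1056, so ȳ = -1056 / (6·66) = -8/3.

-8/3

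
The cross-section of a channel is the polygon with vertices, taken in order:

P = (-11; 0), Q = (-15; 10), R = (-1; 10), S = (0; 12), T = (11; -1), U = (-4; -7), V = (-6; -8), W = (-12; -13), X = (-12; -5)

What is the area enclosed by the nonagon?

327

P→Q: (-11)(10) − (-15)(0) = -110
Q→R: (-15)(10) − (-1)(10) = -140
R→S: (-1)(12) − (0)(10) = -12
S→T: (0)(-1) − (11)(12) = -132
T→U: (11)(-7) − (-4)(-1) = -81
U→V: (-4)(-8) − (-6)(-7) = -10
V→W: (-6)(-13) − (-12)(-8) = -18
W→X: (-12)(-5) − (-12)(-13) = -96
X→P: (-12)(0) − (-11)(-5) = -55
Σ = -654
Area = |Σ|/2 = 327.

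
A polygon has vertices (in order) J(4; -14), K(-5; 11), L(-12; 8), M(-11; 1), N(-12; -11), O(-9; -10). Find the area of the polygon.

231

Cross-terms: -26, 92, 76, 133, 21, 166  ⇒  Σ = 462
Area = |Σ|/2 = 231.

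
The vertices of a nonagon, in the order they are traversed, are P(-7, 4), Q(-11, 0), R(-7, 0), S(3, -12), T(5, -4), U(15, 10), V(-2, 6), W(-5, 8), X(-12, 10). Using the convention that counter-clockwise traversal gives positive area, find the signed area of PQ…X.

Apply the shoelace formula: 2A = Σ (x_i·y_{i+1} − x_{i+1}·y_i), indices taken mod 9.
Σ = (44) + (0) + (84) + (48) + (110) + (110) + (14) + (46) + (22) = 478
Signed area = Σ/2 = 239 (positive ⇒ counter-clockwise traversal).

239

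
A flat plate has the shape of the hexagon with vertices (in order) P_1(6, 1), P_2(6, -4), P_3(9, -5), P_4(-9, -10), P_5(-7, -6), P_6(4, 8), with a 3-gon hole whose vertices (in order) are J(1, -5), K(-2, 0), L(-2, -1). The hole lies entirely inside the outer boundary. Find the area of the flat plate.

124

Outer boundary:
Apply Gauss's area formula: 2A = Σ (x_i·y_{i+1} − x_{i+1}·y_i), indices taken mod 6.
Σ = (-30) + (6) + (-135) + (-16) + (-32) + (-44) = -251
Area = |Σ|/2 = 125.5.
Hole:
Apply the shoelace (surveyor's) formula: 2A = Σ (x_i·y_{i+1} − x_{i+1}·y_i), indices taken mod 3.
Σ = (-10) + (2) + (11) = 3
Area = |Σ|/2 = 1.5.
Net area = 125.5 − 1.5 = 124.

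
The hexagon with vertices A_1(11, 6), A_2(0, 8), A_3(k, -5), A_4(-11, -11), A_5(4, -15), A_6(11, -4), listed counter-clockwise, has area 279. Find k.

-3

Write out the shoelace sum; only the two edges meeting at A_3 involve k:
2·Area = [(0·(-5) − k·8) + (k·(-11) − (-11)·(-5))] + 556
       = -19·k + 501 = 558
⇒ k = -3.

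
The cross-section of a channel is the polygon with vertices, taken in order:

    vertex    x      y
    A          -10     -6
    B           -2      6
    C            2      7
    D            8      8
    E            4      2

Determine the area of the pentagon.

Σ = (-72) + (-26) + (-40) + (-16) + (-4) = -158
Area = |Σ|/2 = 79.

79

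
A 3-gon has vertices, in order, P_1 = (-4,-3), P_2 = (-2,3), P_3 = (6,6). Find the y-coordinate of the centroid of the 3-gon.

Apply the shoelace formula. First the cross-terms c_i = x_i·y_{i+1} − x_{i+1}·y_i:
  -18, -30, 6  ⇒  2A = -42, A = -21.
Then Σ (y_i + y_{i+1})·c_i = -252, so ȳ = -252 / (6·(-21)) = 2.

2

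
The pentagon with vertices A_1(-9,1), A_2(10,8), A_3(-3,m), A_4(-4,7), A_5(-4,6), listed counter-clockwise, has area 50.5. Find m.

The doubled signed area Σ (x_i y_{i+1} − x_{i+1} y_i) is linear in m.
With m=0 it equals -25; the coefficient of m is 14 (from the two edges through A_3).
So 14·m + -25 = 2·50.5 = 101 ⇒ m = 9.

9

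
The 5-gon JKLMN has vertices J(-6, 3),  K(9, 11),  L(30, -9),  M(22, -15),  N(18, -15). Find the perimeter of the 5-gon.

|JK| = √((15)² + (8)²) = √289 = 17
|KL| = √((21)² + (-20)²) = √841 = 29
|LM| = √((-8)² + (-6)²) = √100 = 10
|MN| = √((-4)² + (0)²) = √16 = 4
|NJ| = √((-24)² + (18)²) = √900 = 30
Perimeter = 17 + 29 + 10 + 4 + 30 = 90.

90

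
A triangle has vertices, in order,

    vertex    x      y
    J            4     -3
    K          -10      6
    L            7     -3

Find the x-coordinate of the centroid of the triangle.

Apply the shoelace formula. First the cross-terms c_i = x_i·y_{i+1} − x_{i+1}·y_i:
  -6, -12, -9  ⇒  2A = -27, A = -13.5.
Then Σ (x_i + x_{i+1})·c_i = -27, so x̄ = -27 / (6·(-13.5)) = 1/3.

1/3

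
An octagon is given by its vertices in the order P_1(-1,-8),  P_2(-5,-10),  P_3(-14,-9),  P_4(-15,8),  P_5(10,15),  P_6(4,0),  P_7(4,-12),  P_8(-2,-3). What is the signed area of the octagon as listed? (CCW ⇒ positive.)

-404

Apply the shoelace (surveyor's) formula: 2A = Σ (x_i·y_{i+1} − x_{i+1}·y_i), indices taken mod 8.
P_1→P_2: (-1)(-10) − (-5)(-8) = -30
P_2→P_3: (-5)(-9) − (-14)(-10) = -95
P_3→P_4: (-14)(8) − (-15)(-9) = -247
P_4→P_5: (-15)(15) − (10)(8) = -305
P_5→P_6: (10)(0) − (4)(15) = -60
P_6→P_7: (4)(-12) − (4)(0) = -48
P_7→P_8: (4)(-3) − (-2)(-12) = -36
P_8→P_1: (-2)(-8) − (-1)(-3) = 13
Σ = -808
Signed area = Σ/2 = -404 (negative ⇒ clockwise traversal).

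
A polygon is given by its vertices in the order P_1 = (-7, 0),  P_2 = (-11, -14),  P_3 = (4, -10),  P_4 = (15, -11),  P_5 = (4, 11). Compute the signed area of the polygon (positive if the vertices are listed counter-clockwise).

Apply the shoelace (surveyor's) formula: 2A = Σ (x_i·y_{i+1} − x_{i+1}·y_i), indices taken mod 5.
Cross-terms: 98, 166, 106, 209, 77  ⇒  Σ = 656
Signed area = Σ/2 = 328 (positive ⇒ counter-clockwise traversal).

328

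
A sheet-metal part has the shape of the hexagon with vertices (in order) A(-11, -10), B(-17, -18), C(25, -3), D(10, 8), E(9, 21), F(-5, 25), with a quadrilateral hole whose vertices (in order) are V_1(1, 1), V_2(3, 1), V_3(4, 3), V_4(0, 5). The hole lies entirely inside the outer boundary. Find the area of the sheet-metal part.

767

Outer boundary:
Apply Gauss's area formula: 2A = Σ (x_i·y_{i+1} − x_{i+1}·y_i), indices taken mod 6.
A→B: (-11)(-18) − (-17)(-10) = 28
B→C: (-17)(-3) − (25)(-18) = 501
C→D: (25)(8) − (10)(-3) = 230
D→E: (10)(21) − (9)(8) = 138
E→F: (9)(25) − (-5)(21) = 330
F→A: (-5)(-10) − (-11)(25) = 325
Σ = 1552
Area = |Σ|/2 = 776.
Hole:
Σ = (-2) + (5) + (20) + (-5) = 18
Area = |Σ|/2 = 9.
Net area = 776 − 9 = 767.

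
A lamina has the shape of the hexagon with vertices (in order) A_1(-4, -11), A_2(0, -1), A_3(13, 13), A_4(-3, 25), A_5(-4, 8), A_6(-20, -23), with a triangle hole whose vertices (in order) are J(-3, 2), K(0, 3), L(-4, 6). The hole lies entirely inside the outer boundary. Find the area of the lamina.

Outer boundary:
A_1→A_2: (-4)(-1) − (0)(-11) = 4
A_2→A_3: (0)(13) − (13)(-1) = 13
A_3→A_4: (13)(25) − (-3)(13) = 364
A_4→A_5: (-3)(8) − (-4)(25) = 76
A_5→A_6: (-4)(-23) − (-20)(8) = 252
A_6→A_1: (-20)(-11) − (-4)(-23) = 128
Σ = 837
Area = |Σ|/2 = 418.5.
Hole:
Cross-terms: -9, 12, 10  ⇒  Σ = 13
Area = |Σ|/2 = 6.5.
Net area = 418.5 − 6.5 = 412.

412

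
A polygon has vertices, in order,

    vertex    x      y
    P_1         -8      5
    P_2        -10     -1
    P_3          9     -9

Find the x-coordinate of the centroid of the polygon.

Apply the surveyor's formula. First the cross-terms c_i = x_i·y_{i+1} − x_{i+1}·y_i:
  58, 99, -27  ⇒  2A = 130, A = 65.
Then Σ (x_i + x_{i+1})·c_i = -1170, so x̄ = -1170 / (6·65) = -3.

-3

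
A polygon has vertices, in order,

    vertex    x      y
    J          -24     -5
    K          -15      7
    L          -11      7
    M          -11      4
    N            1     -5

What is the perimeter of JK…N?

|JK| = √((9)² + (12)²) = √225 = 15
|KL| = √((4)² + (0)²) = √16 = 4
|LM| = √((0)² + (-3)²) = √9 = 3
|MN| = √((12)² + (-9)²) = √225 = 15
|NJ| = √((-25)² + (0)²) = √625 = 25
Perimeter = 15 + 4 + 3 + 15 + 25 = 62.

62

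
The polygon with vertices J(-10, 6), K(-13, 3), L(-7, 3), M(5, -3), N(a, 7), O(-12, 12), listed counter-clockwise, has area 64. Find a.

-5

The doubled signed area Σ (x_i y_{i+1} − x_{i+1} y_i) is linear in a.
With a=0 it equals 203; the coefficient of a is 15 (from the two edges through N).
So 15·a + 203 = 2·64 = 128 ⇒ a = -5.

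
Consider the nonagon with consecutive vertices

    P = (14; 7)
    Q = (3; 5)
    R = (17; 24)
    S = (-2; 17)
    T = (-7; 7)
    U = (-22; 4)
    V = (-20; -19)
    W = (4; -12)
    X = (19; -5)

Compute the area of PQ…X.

Σ = (49) + (-13) + (337) + (105) + (126) + (498) + (316) + (208) + (203) = 1829
Area = |Σ|/2 = 914.5.

914.5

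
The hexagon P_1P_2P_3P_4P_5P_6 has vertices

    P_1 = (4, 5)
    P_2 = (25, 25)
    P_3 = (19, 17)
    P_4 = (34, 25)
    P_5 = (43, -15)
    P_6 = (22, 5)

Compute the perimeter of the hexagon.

144

|P_1P_2| = √((21)² + (20)²) = √841 = 29
|P_2P_3| = √((-6)² + (-8)²) = √100 = 10
|P_3P_4| = √((15)² + (8)²) = √289 = 17
|P_4P_5| = √((9)² + (-40)²) = √1681 = 41
|P_5P_6| = √((-21)² + (20)²) = √841 = 29
|P_6P_1| = √((-18)² + (0)²) = √324 = 18
Perimeter = 29 + 10 + 17 + 41 + 29 + 18 = 144.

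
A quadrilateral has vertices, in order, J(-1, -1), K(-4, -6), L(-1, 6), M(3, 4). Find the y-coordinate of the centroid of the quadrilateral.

11/7

Apply the shoelace formula. First the cross-terms c_i = x_i·y_{i+1} − x_{i+1}·y_i:
  2, -30, -22, 1  ⇒  2A = -49, A = -24.5.
Then Σ (y_i + y_{i+1})·c_i = -231, so ȳ = -231 / (6·(-24.5)) = 11/7.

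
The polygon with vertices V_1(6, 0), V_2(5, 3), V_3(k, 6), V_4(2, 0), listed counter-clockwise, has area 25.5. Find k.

The doubled signed area Σ (x_i y_{i+1} − x_{i+1} y_i) is linear in k.
With k=0 it equals 36; the coefficient of k is -3 (from the two edges through V_3).
So -3·k + 36 = 2·25.5 = 51 ⇒ k = -5.

-5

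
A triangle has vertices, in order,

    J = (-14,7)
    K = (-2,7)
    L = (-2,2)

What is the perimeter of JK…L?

30

|JK| = √((12)² + (0)²) = √144 = 12
|KL| = √((0)² + (-5)²) = √25 = 5
|LJ| = √((-12)² + (5)²) = √169 = 13
Perimeter = 12 + 5 + 13 = 30.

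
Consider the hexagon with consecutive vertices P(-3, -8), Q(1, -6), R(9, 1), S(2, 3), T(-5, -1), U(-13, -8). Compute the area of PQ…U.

Σ = (26) + (55) + (25) + (13) + (27) + (80) = 226
Area = |Σ|/2 = 113.

113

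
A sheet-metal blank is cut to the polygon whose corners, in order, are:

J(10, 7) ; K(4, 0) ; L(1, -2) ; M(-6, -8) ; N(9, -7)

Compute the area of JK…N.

Cross-terms: -28, -8, -20, 114, 133  ⇒  Σ = 191
Area = |Σ|/2 = 95.5.

95.5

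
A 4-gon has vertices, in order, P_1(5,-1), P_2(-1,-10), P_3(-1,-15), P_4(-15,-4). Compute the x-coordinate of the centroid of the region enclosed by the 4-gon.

Apply the shoelace formula. First the cross-terms c_i = x_i·y_{i+1} − x_{i+1}·y_i:
  -51, 5, -221, 35  ⇒  2A = -232, A = -116.
Then Σ (x_i + x_{i+1})·c_i = 2972, so x̄ = 2972 / (6·(-116)) = -743/174.

-743/174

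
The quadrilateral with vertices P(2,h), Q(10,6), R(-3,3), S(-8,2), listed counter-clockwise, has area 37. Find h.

0

Write out the shoelace sum; only the two edges meeting at P involve h:
2·Area = [((-8)·h − 2·2) + (2·6 − 10·h)] + 66
       = -18·h + 74 = 74
⇒ h = 0.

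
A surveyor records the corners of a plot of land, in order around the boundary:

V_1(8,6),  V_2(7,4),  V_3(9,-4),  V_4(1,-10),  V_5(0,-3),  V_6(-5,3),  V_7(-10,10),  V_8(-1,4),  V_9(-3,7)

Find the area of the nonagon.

148.5

Σ = (-10) + (-64) + (-86) + (-3) + (-15) + (-20) + (-30) + (5) + (-74) = -297
Area = |Σ|/2 = 148.5.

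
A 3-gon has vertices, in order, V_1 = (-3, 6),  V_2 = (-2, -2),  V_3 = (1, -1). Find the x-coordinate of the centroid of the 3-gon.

Apply the shoelace formula. First the cross-terms c_i = x_i·y_{i+1} − x_{i+1}·y_i:
  18, 4, 3  ⇒  2A = 25, A = 12.5.
Then Σ (x_i + x_{i+1})·c_i = -100, so x̄ = -100 / (6·12.5) = -4/3.

-4/3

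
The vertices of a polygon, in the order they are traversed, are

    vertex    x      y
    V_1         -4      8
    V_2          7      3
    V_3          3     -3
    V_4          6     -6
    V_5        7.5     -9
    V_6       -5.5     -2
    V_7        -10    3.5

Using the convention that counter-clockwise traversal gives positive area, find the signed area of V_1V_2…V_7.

Apply the surveyor's formula: 2A = Σ (x_i·y_{i+1} − x_{i+1}·y_i), indices taken mod 7.
Σ = (-68) + (-30) + (0) + (-9) + (-64.5) + (-39.25) + (-66) = -276.75
Signed area = Σ/2 = -138.375 (negative ⇒ clockwise traversal).

-138.375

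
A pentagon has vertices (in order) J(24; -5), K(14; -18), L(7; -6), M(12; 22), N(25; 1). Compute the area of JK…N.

390.5

Apply the shoelace (surveyor's) formula: 2A = Σ (x_i·y_{i+1} − x_{i+1}·y_i), indices taken mod 5.
Cross-terms: -362, 42, 226, -538, -149  ⇒  Σ = -781
Area = |Σ|/2 = 390.5.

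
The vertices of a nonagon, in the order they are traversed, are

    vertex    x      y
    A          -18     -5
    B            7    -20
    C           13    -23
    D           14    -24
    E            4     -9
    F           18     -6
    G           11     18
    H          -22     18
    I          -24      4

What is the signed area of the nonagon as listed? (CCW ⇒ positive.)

1066

Apply the shoelace formula: 2A = Σ (x_i·y_{i+1} − x_{i+1}·y_i), indices taken mod 9.
Cross-terms: 395, 99, 10, -30, 138, 390, 594, 344, 192  ⇒  Σ = 2132
Signed area = Σ/2 = 1066 (positive ⇒ counter-clockwise traversal).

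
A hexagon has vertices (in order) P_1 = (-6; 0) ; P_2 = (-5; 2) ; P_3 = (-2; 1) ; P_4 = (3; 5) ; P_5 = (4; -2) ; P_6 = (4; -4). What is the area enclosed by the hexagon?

P_1→P_2: (-6)(2) − (-5)(0) = -12
P_2→P_3: (-5)(1) − (-2)(2) = -1
P_3→P_4: (-2)(5) − (3)(1) = -13
P_4→P_5: (3)(-2) − (4)(5) = -26
P_5→P_6: (4)(-4) − (4)(-2) = -8
P_6→P_1: (4)(0) − (-6)(-4) = -24
Σ = -84
Area = |Σ|/2 = 42.

42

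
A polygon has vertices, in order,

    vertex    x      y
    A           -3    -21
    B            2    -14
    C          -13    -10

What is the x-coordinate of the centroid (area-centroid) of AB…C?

-14/3

Apply the shoelace formula. First the cross-terms c_i = x_i·y_{i+1} − x_{i+1}·y_i:
  84, -202, 243  ⇒  2A = 125, A = 62.5.
Then Σ (x_i + x_{i+1})·c_i = -1750, so x̄ = -1750 / (6·62.5) = -14/3.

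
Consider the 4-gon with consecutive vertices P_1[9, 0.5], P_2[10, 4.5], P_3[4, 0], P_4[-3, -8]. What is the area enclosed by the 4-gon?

Σ = (35.5) + (-18) + (-32) + (70.5) = 56
Area = |Σ|/2 = 28.

28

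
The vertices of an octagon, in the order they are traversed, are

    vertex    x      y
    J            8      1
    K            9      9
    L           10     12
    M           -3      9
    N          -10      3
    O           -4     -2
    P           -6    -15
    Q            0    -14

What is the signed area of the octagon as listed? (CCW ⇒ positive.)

282

Apply the shoelace formula: 2A = Σ (x_i·y_{i+1} − x_{i+1}·y_i), indices taken mod 8.
Σ = (63) + (18) + (126) + (81) + (32) + (48) + (84) + (112) = 564
Signed area = Σ/2 = 282 (positive ⇒ counter-clockwise traversal).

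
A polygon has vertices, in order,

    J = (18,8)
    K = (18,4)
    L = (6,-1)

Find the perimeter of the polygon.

|JK| = √((0)² + (-4)²) = √16 = 4
|KL| = √((-12)² + (-5)²) = √169 = 13
|LJ| = √((12)² + (9)²) = √225 = 15
Perimeter = 4 + 13 + 15 = 32.

32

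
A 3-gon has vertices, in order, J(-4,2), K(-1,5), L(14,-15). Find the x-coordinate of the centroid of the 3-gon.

Apply the shoelace formula. First the cross-terms c_i = x_i·y_{i+1} − x_{i+1}·y_i:
  -18, -55, -32  ⇒  2A = -105, A = -52.5.
Then Σ (x_i + x_{i+1})·c_i = -945, so x̄ = -945 / (6·(-52.5)) = 3.

3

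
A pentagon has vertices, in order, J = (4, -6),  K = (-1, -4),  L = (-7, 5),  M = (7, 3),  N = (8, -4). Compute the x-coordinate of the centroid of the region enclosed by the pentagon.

Apply the surveyor's formula. First the cross-terms c_i = x_i·y_{i+1} − x_{i+1}·y_i:
  -22, -33, -56, -52, -32  ⇒  2A = -195, A = -97.5.
Then Σ (x_i + x_{i+1})·c_i = -966, so x̄ = -966 / (6·(-97.5)) = 322/195.

322/195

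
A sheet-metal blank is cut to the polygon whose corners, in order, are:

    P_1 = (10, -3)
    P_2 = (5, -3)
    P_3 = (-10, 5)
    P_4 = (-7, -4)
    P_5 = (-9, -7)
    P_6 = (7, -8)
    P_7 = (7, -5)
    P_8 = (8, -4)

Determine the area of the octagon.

119

Apply Gauss's area formula: 2A = Σ (x_i·y_{i+1} − x_{i+1}·y_i), indices taken mod 8.
P_1→P_2: (10)(-3) − (5)(-3) = -15
P_2→P_3: (5)(5) − (-10)(-3) = -5
P_3→P_4: (-10)(-4) − (-7)(5) = 75
P_4→P_5: (-7)(-7) − (-9)(-4) = 13
P_5→P_6: (-9)(-8) − (7)(-7) = 121
P_6→P_7: (7)(-5) − (7)(-8) = 21
P_7→P_8: (7)(-4) − (8)(-5) = 12
P_8→P_1: (8)(-3) − (10)(-4) = 16
Σ = 238
Area = |Σ|/2 = 119.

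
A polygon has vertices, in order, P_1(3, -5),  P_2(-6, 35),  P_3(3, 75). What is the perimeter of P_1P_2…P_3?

|P_1P_2| = √((-9)² + (40)²) = √1681 = 41
|P_2P_3| = √((9)² + (40)²) = √1681 = 41
|P_3P_1| = √((0)² + (-80)²) = √6400 = 80
Perimeter = 41 + 41 + 80 = 162.

162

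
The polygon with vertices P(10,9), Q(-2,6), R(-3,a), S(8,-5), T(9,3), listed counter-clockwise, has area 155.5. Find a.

The doubled signed area Σ (x_i y_{i+1} − x_{i+1} y_i) is linear in a.
With a=0 it equals 231; the coefficient of a is -10 (from the two edges through R).
So -10·a + 231 = 2·155.5 = 311 ⇒ a = -8.

-8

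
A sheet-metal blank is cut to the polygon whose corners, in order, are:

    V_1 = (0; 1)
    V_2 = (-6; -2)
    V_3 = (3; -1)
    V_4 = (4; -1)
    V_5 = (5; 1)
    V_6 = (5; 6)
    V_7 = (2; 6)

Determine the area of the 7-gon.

Cross-terms: 6, 12, 1, 9, 25, 18, 2  ⇒  Σ = 73
Area = |Σ|/2 = 36.5.

36.5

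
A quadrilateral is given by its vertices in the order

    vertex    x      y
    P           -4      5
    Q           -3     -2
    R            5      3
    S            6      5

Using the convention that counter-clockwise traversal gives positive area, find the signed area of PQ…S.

Apply the shoelace formula: 2A = Σ (x_i·y_{i+1} − x_{i+1}·y_i), indices taken mod 4.
Σ = (23) + (1) + (7) + (50) = 81
Signed area = Σ/2 = 40.5 (positive ⇒ counter-clockwise traversal).

40.5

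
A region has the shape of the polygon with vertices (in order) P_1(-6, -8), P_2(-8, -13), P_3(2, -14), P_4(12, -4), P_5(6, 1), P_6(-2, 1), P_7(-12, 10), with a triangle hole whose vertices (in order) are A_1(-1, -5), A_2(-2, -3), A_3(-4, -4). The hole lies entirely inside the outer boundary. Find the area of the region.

Outer boundary:
Apply the shoelace (surveyor's) formula: 2A = Σ (x_i·y_{i+1} − x_{i+1}·y_i), indices taken mod 7.
Σ = (14) + (138) + (160) + (36) + (8) + (-8) + (156) = 504
Area = |Σ|/2 = 252.
Hole:
Σ = (-7) + (-4) + (16) = 5
Area = |Σ|/2 = 2.5.
Net area = 252 − 2.5 = 249.5.

249.5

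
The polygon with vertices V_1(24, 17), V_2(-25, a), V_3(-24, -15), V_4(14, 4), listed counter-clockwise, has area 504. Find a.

Write out the shoelace sum; only the two edges meeting at V_2 involve a:
2·Area = [(24·a − (-25)·17) + ((-25)·(-15) − (-24)·a)] + 256
       = 48·a + 1056 = 1008
⇒ a = -1.

-1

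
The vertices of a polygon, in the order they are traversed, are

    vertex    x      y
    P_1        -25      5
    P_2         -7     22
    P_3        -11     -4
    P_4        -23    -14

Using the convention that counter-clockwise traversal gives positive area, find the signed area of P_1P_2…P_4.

-324

Apply the shoelace (surveyor's) formula: 2A = Σ (x_i·y_{i+1} − x_{i+1}·y_i), indices taken mod 4.
Cross-terms: -515, 270, 62, -465  ⇒  Σ = -648
Signed area = Σ/2 = -324 (negative ⇒ clockwise traversal).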